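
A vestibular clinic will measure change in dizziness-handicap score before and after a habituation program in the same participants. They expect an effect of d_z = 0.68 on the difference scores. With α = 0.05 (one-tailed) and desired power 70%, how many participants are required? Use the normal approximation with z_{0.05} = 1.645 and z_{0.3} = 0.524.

n = 11 pairs

For a paired (one-sample on differences) test: n = ((z_{α} + z_β) / d)².
z_{α} + z_β = 1.645 + 0.524 = 2.169.
n = (2.169 / 0.68)² = 3.190² = 10.17.
Round up.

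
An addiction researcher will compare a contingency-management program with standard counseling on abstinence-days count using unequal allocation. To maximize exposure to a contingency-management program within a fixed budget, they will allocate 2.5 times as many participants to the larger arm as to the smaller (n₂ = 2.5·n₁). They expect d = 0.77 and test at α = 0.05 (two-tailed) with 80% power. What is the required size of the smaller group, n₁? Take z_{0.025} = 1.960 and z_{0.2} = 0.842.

n₁ = 19

With allocation ratio k = n₂/n₁ = 2.5, Var(x̄₁−x̄₂) = σ²(1/n₁ + 1/(k·n₁)) = σ²·(k+1)/(k·n₁).
So n₁ = (1 + 1/k)·((z_{α/2} + z_β)/d)² = 1.400 × (2.802/0.77)².
n₁ = 1.400 × 13.24 = 18.5.
Round up: n₁ = 19, giving n₂ = ⌈2.5 × 19⌉ = ⌈47.5⌉ = 48.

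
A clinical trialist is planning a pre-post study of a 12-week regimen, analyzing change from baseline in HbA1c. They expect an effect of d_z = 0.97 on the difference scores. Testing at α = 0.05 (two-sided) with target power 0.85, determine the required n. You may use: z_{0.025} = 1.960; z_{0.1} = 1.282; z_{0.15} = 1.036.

n = 10 pairs

For a paired (one-sample on differences) test: n = ((z_{α/2} + z_β) / d)².
z_{α/2} + z_β = 1.960 + 1.036 = 2.996.
n = (2.996 / 0.97)² = 3.089² = 9.54.
Round up.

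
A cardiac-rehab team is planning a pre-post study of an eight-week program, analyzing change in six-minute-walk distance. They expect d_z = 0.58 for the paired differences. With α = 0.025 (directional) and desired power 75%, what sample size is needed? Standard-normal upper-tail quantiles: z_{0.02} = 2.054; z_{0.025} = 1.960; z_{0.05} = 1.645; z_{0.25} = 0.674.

For a paired (one-sample on differences) test: n = ((z_{α} + z_β) / d)².
z_{α} + z_β = 1.960 + 0.674 = 2.634.
n = (2.634 / 0.58)² = 4.541² = 20.62.
Round up.

n = 21 pairs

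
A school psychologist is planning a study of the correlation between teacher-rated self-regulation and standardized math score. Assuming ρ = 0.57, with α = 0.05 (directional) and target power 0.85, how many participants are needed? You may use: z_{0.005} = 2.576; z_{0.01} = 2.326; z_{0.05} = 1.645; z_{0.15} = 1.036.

n = 21

Fisher's z: C = ½·ln((1+r)/(1−r)) = ½·ln(3.6512) = 0.6475.
n = ((z_{α} + z_β)/C)² + 3.
(1.645 + 1.036) / 0.6475 = 2.681 / 0.6475 = 4.141.
n = 4.141² + 3 = 17.14 + 3 = 20.1.
Round up.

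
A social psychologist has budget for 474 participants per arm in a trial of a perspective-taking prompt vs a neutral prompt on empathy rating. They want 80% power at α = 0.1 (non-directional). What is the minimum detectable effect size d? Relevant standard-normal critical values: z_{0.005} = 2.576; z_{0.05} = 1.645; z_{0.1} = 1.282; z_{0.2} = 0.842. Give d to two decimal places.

d_min ≈ 0.16

For two independent groups of n = 474 each: d_min = (z_{α/2} + z_β)·√(2/n).
z-sum = 1.645 + 0.842 = 2.487.
d_min = 2.487 × √(2/474) = 2.487 × 0.0650 = 0.162.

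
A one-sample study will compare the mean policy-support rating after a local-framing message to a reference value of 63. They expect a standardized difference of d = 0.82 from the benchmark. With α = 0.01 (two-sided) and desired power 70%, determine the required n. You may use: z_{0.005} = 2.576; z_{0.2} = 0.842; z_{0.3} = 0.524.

For a one-sample test: n = ((z_{α/2} + z_β) / d)².
z_{α/2} + z_β = 2.576 + 0.524 = 3.100.
n = (3.100 / 0.82)² = 3.780² = 14.29.
Round up.

n = 15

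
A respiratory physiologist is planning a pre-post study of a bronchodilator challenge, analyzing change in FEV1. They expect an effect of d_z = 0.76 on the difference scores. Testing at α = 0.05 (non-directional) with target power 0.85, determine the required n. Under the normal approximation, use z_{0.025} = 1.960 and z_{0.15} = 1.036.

For a paired (one-sample on differences) test: n = ((z_{α/2} + z_β) / d)².
z_{α/2} + z_β = 1.960 + 1.036 = 2.996.
n = (2.996 / 0.76)² = 3.942² = 15.54.
Round up.

n = 16 pairs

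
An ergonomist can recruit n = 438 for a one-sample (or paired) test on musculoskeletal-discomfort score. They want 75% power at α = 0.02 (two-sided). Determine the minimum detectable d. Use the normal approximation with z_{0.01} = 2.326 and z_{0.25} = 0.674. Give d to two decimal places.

For a single sample (or paired design) of n = 438: d_min = (z_{α/2} + z_β)/√n.
z-sum = 2.326 + 0.674 = 3.000.
d_min = 3.000 / √438 = 3.000 / 20.928 = 0.143.

d_min ≈ 0.14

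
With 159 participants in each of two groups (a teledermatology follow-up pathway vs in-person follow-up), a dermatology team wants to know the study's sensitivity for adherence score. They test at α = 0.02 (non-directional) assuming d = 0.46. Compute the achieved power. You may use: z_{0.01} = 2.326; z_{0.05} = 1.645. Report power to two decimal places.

For two equal groups, power = Φ(d·√(n/2) − z_{α/2}).
d·√(n/2) = 0.46 × √(159/2) = 0.46 × 8.916 = 4.101.
z_β = 4.101 − 2.326 = 1.775.
Power = Φ(1.775) = 0.962.

power ≈ 0.96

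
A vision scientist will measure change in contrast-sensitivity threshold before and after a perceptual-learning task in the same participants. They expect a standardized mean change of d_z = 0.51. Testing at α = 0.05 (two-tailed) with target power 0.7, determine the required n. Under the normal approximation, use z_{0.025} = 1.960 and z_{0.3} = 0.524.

n = 24 pairs

For a paired (one-sample on differences) test: n = ((z_{α/2} + z_β) / d)².
z_{α/2} + z_β = 1.960 + 0.524 = 2.484.
n = (2.484 / 0.51)² = 4.871² = 23.72.
Round up.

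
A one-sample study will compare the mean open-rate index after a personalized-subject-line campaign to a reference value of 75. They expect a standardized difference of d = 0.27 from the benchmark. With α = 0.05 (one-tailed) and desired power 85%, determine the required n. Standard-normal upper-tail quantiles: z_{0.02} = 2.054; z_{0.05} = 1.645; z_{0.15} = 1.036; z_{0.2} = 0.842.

n = 99

For a one-sample test: n = ((z_{α} + z_β) / d)².
z_{α} + z_β = 1.645 + 1.036 = 2.681.
n = (2.681 / 0.27)² = 9.930² = 98.60.
Round up.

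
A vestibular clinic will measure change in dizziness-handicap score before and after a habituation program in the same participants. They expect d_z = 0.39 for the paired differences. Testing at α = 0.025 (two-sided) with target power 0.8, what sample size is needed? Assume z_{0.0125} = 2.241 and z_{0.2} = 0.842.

n = 63 pairs

For a paired (one-sample on differences) test: n = ((z_{α/2} + z_β) / d)².
z_{α/2} + z_β = 2.241 + 0.842 = 3.083.
n = (3.083 / 0.39)² = 7.905² = 62.49.
Round up.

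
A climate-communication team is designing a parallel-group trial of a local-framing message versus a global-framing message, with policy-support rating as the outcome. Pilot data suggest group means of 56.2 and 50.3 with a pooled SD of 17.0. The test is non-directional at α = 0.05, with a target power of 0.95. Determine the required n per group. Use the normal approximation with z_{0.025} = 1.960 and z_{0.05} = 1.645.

Cohen's d = |M₁ − M₂| / SD_pooled = |56.2 − 50.3| / 17.0 = 5.9 / 17.0 = 0.347.
For two independent groups with equal n: n = 2·((z_{α/2} + z_β) / d)².
z_{α/2} + z_β = 1.960 + 1.645 = 3.605.
n = 2 × (3.605 / 0.347)² = 2 × 10.389² = 2 × 107.93 = 215.9.
Round up to the next whole participant.

n = 216 per group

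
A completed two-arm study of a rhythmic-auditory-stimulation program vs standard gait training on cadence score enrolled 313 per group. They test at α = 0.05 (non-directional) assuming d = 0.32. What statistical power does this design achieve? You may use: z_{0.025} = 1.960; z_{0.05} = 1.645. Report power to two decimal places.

For two equal groups, power = Φ(d·√(n/2) − z_{α/2}).
d·√(n/2) = 0.32 × √(313/2) = 0.32 × 12.510 = 4.003.
z_β = 4.003 − 1.960 = 2.043.
Power = Φ(2.043) = 0.979.

power ≈ 0.98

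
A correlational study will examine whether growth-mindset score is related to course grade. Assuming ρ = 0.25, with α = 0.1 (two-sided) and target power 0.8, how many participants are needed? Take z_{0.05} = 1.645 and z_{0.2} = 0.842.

Fisher's z: C = ½·ln((1+r)/(1−r)) = ½·ln(1.6667) = 0.2554.
n = ((z_{α/2} + z_β)/C)² + 3.
(1.645 + 0.842) / 0.2554 = 2.487 / 0.2554 = 9.738.
n = 9.738² + 3 = 94.82 + 3 = 97.8.
Round up.

n = 98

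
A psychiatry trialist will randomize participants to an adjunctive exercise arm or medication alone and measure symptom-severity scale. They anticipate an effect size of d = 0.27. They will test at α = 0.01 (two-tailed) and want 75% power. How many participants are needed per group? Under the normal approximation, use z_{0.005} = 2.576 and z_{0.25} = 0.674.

n = 290 per group

For two independent groups with equal n: n = 2·((z_{α/2} + z_β) / d)².
z_{α/2} + z_β = 2.576 + 0.674 = 3.250.
n = 2 × (3.250 / 0.27)² = 2 × 12.037² = 2 × 144.89 = 289.8.
Round up to the next whole participant.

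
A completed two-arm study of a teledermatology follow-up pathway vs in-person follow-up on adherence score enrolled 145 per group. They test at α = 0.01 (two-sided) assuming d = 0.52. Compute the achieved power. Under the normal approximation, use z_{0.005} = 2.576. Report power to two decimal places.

For two equal groups, power = Φ(d·√(n/2) − z_{α/2}).
d·√(n/2) = 0.52 × √(145/2) = 0.52 × 8.515 = 4.428.
z_β = 4.428 − 2.576 = 1.852.
Power = Φ(1.852) = 0.968.

power ≈ 0.97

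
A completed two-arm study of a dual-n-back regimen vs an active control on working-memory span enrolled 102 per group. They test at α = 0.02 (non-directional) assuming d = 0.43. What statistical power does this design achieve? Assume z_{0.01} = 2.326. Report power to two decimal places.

For two equal groups, power = Φ(d·√(n/2) − z_{α/2}).
d·√(n/2) = 0.43 × √(102/2) = 0.43 × 7.141 = 3.071.
z_β = 3.071 − 2.326 = 0.745.
Power = Φ(0.745) = 0.772.

power ≈ 0.77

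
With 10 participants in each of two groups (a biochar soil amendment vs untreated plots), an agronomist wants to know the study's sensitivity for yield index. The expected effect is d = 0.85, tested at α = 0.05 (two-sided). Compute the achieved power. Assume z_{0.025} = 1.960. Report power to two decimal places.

For two equal groups, power = Φ(d·√(n/2) − z_{α/2}).
d·√(n/2) = 0.85 × √(10/2) = 0.85 × 2.236 = 1.901.
z_β = 1.901 − 1.960 = -0.059.
Power = Φ(-0.059) = 0.476.

power ≈ 0.48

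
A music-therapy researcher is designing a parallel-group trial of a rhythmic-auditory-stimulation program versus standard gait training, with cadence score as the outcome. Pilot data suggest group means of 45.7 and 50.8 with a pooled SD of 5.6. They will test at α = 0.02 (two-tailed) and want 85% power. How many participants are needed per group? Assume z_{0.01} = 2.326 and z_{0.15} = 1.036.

n = 28 per group

Cohen's d = |M₁ − M₂| / SD_pooled = |45.7 − 50.8| / 5.6 = 5.1 / 5.6 = 0.911.
For two independent groups with equal n: n = 2·((z_{α/2} + z_β) / d)².
z_{α/2} + z_β = 2.326 + 1.036 = 3.362.
n = 2 × (3.362 / 0.911)² = 2 × 3.690² = 2 × 13.62 = 27.2.
Round up to the next whole participant.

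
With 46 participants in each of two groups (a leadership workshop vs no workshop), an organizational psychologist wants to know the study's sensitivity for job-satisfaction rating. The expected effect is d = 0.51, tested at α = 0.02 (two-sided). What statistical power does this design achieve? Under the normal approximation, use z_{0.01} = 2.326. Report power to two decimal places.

For two equal groups, power = Φ(d·√(n/2) − z_{α/2}).
d·√(n/2) = 0.51 × √(46/2) = 0.51 × 4.796 = 2.446.
z_β = 2.446 − 2.326 = 0.120.
Power = Φ(0.120) = 0.548.

power ≈ 0.55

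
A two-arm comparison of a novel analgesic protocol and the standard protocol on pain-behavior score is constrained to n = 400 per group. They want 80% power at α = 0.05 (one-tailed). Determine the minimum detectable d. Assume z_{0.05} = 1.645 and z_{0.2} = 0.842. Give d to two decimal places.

For two independent groups of n = 400 each: d_min = (z_{α} + z_β)·√(2/n).
z-sum = 1.645 + 0.842 = 2.487.
d_min = 2.487 × √(2/400) = 2.487 × 0.0707 = 0.176.

d_min ≈ 0.18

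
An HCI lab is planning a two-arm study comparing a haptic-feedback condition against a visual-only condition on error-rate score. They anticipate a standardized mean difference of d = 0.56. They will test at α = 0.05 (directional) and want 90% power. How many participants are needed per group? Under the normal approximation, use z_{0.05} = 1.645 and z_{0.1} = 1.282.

For two independent groups with equal n: n = 2·((z_{α} + z_β) / d)².
z_{α} + z_β = 1.645 + 1.282 = 2.927.
n = 2 × (2.927 / 0.56)² = 2 × 5.227² = 2 × 27.32 = 54.6.
Round up to the next whole participant.

n = 55 per group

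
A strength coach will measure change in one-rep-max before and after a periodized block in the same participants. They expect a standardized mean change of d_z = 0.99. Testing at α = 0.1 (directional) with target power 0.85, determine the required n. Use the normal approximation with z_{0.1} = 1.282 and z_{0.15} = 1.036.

For a paired (one-sample on differences) test: n = ((z_{α} + z_β) / d)².
z_{α} + z_β = 1.282 + 1.036 = 2.318.
n = (2.318 / 0.99)² = 2.341² = 5.48.
Round up.

n = 6 pairs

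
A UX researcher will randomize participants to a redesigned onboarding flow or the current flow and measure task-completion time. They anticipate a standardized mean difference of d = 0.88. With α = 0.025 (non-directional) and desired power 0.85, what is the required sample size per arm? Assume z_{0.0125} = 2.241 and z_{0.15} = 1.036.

For two independent groups with equal n: n = 2·((z_{α/2} + z_β) / d)².
z_{α/2} + z_β = 2.241 + 1.036 = 3.277.
n = 2 × (3.277 / 0.88)² = 2 × 3.724² = 2 × 13.87 = 27.7.
Round up to the next whole participant.

n = 28 per group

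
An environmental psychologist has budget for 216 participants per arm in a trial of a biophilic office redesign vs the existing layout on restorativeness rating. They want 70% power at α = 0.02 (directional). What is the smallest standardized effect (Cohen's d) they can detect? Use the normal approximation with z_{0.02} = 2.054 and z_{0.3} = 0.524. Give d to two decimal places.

d_min ≈ 0.25

For two independent groups of n = 216 each: d_min = (z_{α} + z_β)·√(2/n).
z-sum = 2.054 + 0.524 = 2.578.
d_min = 2.578 × √(2/216) = 2.578 × 0.0962 = 0.248.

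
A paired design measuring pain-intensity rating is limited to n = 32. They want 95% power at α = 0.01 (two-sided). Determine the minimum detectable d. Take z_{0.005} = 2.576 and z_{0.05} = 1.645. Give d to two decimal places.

d_min ≈ 0.75

For a single sample (or paired design) of n = 32: d_min = (z_{α/2} + z_β)/√n.
z-sum = 2.576 + 1.645 = 4.221.
d_min = 4.221 / √32 = 4.221 / 5.657 = 0.746.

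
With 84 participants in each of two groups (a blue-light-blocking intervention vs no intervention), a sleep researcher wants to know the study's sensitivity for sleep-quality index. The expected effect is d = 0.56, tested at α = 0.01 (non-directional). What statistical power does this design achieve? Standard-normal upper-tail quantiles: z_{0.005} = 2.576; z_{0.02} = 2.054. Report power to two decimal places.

For two equal groups, power = Φ(d·√(n/2) − z_{α/2}).
d·√(n/2) = 0.56 × √(84/2) = 0.56 × 6.481 = 3.629.
z_β = 3.629 − 2.576 = 1.053.
Power = Φ(1.053) = 0.854.

power ≈ 0.85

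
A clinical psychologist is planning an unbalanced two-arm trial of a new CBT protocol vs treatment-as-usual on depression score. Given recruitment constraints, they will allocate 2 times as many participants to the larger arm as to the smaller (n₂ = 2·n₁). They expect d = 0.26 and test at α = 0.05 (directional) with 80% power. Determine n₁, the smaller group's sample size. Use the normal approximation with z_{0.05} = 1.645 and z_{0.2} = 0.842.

With allocation ratio k = n₂/n₁ = 2, Var(x̄₁−x̄₂) = σ²(1/n₁ + 1/(k·n₁)) = σ²·(k+1)/(k·n₁).
So n₁ = (1 + 1/k)·((z_{α} + z_β)/d)² = 1.500 × (2.487/0.26)².
n₁ = 1.500 × 91.50 = 137.2.
Round up: n₁ = 138, giving n₂ = 2 × 138 = 276.

n₁ = 138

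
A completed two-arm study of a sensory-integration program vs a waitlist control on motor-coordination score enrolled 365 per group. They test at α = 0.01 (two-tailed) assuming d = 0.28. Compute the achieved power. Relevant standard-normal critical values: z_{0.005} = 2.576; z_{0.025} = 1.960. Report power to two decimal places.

power ≈ 0.89

For two equal groups, power = Φ(d·√(n/2) − z_{α/2}).
d·√(n/2) = 0.28 × √(365/2) = 0.28 × 13.509 = 3.783.
z_β = 3.783 − 2.576 = 1.207.
Power = Φ(1.207) = 0.886.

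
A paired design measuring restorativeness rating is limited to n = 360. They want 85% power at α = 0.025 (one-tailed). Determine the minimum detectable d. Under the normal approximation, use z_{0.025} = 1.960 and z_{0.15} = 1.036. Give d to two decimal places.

d_min ≈ 0.16

For a single sample (or paired design) of n = 360: d_min = (z_{α} + z_β)/√n.
z-sum = 1.960 + 1.036 = 2.996.
d_min = 2.996 / √360 = 2.996 / 18.974 = 0.158.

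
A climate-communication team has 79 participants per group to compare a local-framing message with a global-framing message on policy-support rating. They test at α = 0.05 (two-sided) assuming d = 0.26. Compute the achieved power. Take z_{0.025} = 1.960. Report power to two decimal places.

power ≈ 0.37

For two equal groups, power = Φ(d·√(n/2) − z_{α/2}).
d·√(n/2) = 0.26 × √(79/2) = 0.26 × 6.285 = 1.634.
z_β = 1.634 − 1.960 = -0.326.
Power = Φ(-0.326) = 0.372.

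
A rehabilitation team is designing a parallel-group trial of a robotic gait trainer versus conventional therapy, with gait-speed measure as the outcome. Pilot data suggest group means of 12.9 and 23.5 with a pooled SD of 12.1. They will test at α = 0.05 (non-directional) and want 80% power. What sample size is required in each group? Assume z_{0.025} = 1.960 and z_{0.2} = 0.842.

Cohen's d = |M₁ − M₂| / SD_pooled = |12.9 − 23.5| / 12.1 = 10.6 / 12.1 = 0.876.
For two independent groups with equal n: n = 2·((z_{α/2} + z_β) / d)².
z_{α/2} + z_β = 1.960 + 0.842 = 2.802.
n = 2 × (2.802 / 0.876)² = 2 × 3.199² = 2 × 10.23 = 20.5.
Round up to the next whole participant.

n = 21 per group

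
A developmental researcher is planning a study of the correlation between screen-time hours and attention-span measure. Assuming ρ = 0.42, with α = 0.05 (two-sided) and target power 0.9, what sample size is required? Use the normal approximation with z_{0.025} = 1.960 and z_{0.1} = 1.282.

Fisher's z: C = ½·ln((1+r)/(1−r)) = ½·ln(2.4483) = 0.4477.
n = ((z_{α/2} + z_β)/C)² + 3.
(1.960 + 1.282) / 0.4477 = 3.242 / 0.4477 = 7.241.
n = 7.241² + 3 = 52.44 + 3 = 55.4.
Round up.

n = 56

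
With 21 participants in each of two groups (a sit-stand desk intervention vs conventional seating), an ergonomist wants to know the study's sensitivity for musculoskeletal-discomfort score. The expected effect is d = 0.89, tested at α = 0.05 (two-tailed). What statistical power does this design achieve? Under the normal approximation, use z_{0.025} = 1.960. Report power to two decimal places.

power ≈ 0.82

For two equal groups, power = Φ(d·√(n/2) − z_{α/2}).
d·√(n/2) = 0.89 × √(21/2) = 0.89 × 3.240 = 2.884.
z_β = 2.884 − 1.960 = 0.924.
Power = Φ(0.924) = 0.822.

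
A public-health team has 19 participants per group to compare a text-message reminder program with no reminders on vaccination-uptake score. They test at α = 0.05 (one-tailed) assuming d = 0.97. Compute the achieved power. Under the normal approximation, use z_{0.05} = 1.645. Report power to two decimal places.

For two equal groups, power = Φ(d·√(n/2) − z_{α}).
d·√(n/2) = 0.97 × √(19/2) = 0.97 × 3.082 = 2.990.
z_β = 2.990 − 1.645 = 1.345.
Power = Φ(1.345) = 0.911.

power ≈ 0.91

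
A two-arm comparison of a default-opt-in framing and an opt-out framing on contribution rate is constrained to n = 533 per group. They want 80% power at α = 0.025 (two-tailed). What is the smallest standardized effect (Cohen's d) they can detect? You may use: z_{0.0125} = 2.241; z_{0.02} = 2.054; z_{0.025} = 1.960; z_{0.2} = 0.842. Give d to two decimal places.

For two independent groups of n = 533 each: d_min = (z_{α/2} + z_β)·√(2/n).
z-sum = 2.241 + 0.842 = 3.083.
d_min = 3.083 × √(2/533) = 3.083 × 0.0613 = 0.189.

d_min ≈ 0.19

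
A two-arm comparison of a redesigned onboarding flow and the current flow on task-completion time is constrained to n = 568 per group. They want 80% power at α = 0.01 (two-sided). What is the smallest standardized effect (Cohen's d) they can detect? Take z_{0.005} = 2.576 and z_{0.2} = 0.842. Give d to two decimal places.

For two independent groups of n = 568 each: d_min = (z_{α/2} + z_β)·√(2/n).
z-sum = 2.576 + 0.842 = 3.418.
d_min = 3.418 × √(2/568) = 3.418 × 0.0593 = 0.203.

d_min ≈ 0.20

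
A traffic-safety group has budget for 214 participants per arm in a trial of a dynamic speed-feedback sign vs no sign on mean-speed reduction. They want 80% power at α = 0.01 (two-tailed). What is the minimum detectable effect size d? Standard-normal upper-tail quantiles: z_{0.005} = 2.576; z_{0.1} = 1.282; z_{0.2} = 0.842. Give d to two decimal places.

d_min ≈ 0.33

For two independent groups of n = 214 each: d_min = (z_{α/2} + z_β)·√(2/n).
z-sum = 2.576 + 0.842 = 3.418.
d_min = 3.418 × √(2/214) = 3.418 × 0.0967 = 0.330.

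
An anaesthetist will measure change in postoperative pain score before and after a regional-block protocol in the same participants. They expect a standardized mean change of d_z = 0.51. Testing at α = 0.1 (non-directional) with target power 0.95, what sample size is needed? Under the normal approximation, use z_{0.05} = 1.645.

For a paired (one-sample on differences) test: n = ((z_{α/2} + z_β) / d)².
z_{α/2} + z_β = 1.645 + 1.645 = 3.290.
n = (3.290 / 0.51)² = 6.451² = 41.62.
Round up.

n = 42 pairs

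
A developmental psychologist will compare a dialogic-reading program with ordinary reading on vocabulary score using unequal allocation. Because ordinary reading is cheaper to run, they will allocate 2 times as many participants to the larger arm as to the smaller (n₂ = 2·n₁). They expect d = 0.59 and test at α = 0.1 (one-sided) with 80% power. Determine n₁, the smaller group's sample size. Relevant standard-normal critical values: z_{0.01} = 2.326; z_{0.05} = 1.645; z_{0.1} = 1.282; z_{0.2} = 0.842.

With allocation ratio k = n₂/n₁ = 2, Var(x̄₁−x̄₂) = σ²(1/n₁ + 1/(k·n₁)) = σ²·(k+1)/(k·n₁).
So n₁ = (1 + 1/k)·((z_{α} + z_β)/d)² = 1.500 × (2.124/0.59)².
n₁ = 1.500 × 12.96 = 19.4.
Round up: n₁ = 20, giving n₂ = 2 × 20 = 40.

n₁ = 20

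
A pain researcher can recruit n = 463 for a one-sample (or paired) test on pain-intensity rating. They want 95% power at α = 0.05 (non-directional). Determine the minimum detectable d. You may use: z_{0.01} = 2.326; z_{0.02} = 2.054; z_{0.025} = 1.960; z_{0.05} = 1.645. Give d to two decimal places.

d_min ≈ 0.17

For a single sample (or paired design) of n = 463: d_min = (z_{α/2} + z_β)/√n.
z-sum = 1.960 + 1.645 = 3.605.
d_min = 3.605 / √463 = 3.605 / 21.517 = 0.168.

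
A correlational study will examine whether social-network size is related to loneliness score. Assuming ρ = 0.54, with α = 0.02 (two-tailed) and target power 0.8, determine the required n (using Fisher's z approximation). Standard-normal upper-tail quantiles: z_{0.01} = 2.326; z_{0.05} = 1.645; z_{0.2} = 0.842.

Fisher's z: C = ½·ln((1+r)/(1−r)) = ½·ln(3.3478) = 0.6042.
n = ((z_{α/2} + z_β)/C)² + 3.
(2.326 + 0.842) / 0.6042 = 3.168 / 0.6042 = 5.243.
n = 5.243² + 3 = 27.49 + 3 = 30.5.
Round up.

n = 31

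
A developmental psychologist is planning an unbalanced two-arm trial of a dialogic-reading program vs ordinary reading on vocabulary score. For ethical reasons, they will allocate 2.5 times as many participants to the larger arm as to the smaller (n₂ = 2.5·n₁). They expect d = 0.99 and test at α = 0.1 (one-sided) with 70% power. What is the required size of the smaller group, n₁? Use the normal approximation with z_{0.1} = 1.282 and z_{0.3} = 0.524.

n₁ = 5

With allocation ratio k = n₂/n₁ = 2.5, Var(x̄₁−x̄₂) = σ²(1/n₁ + 1/(k·n₁)) = σ²·(k+1)/(k·n₁).
So n₁ = (1 + 1/k)·((z_{α} + z_β)/d)² = 1.400 × (1.806/0.99)².
n₁ = 1.400 × 3.33 = 4.7.
Round up: n₁ = 5, giving n₂ = ⌈2.5 × 5⌉ = ⌈12.5⌉ = 13.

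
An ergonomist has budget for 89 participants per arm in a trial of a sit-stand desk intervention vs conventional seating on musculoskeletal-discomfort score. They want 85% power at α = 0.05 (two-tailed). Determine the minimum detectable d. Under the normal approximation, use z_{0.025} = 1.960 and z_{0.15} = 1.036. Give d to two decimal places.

d_min ≈ 0.45

For two independent groups of n = 89 each: d_min = (z_{α/2} + z_β)·√(2/n).
z-sum = 1.960 + 1.036 = 2.996.
d_min = 2.996 × √(2/89) = 2.996 × 0.1499 = 0.449.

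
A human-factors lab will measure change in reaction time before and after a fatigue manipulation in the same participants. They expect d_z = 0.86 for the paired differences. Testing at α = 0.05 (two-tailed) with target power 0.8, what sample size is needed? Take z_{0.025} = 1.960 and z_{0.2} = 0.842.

For a paired (one-sample on differences) test: n = ((z_{α/2} + z_β) / d)².
z_{α/2} + z_β = 1.960 + 0.842 = 2.802.
n = (2.802 / 0.86)² = 3.258² = 10.62.
Round up.

n = 11 pairs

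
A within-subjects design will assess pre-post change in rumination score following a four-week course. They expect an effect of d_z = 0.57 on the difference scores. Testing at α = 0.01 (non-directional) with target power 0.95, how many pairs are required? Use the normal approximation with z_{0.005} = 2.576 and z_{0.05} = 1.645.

For a paired (one-sample on differences) test: n = ((z_{α/2} + z_β) / d)².
z_{α/2} + z_β = 2.576 + 1.645 = 4.221.
n = (4.221 / 0.57)² = 7.405² = 54.84.
Round up.

n = 55 pairs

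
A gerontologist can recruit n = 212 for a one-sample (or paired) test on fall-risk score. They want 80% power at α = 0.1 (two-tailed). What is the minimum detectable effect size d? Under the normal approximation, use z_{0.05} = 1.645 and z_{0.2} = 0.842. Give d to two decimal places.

d_min ≈ 0.17

For a single sample (or paired design) of n = 212: d_min = (z_{α/2} + z_β)/√n.
z-sum = 1.645 + 0.842 = 2.487.
d_min = 2.487 / √212 = 2.487 / 14.560 = 0.171.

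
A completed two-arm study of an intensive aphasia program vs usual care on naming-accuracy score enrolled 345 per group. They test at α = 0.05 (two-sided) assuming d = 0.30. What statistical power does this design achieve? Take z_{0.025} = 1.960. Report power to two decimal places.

For two equal groups, power = Φ(d·√(n/2) − z_{α/2}).
d·√(n/2) = 0.30 × √(345/2) = 0.30 × 13.134 = 3.940.
z_β = 3.940 − 1.960 = 1.980.
Power = Φ(1.980) = 0.976.

power ≈ 0.98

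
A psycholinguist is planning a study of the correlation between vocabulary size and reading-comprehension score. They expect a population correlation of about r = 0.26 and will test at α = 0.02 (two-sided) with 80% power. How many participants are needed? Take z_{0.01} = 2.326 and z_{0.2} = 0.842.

Fisher's z: C = ½·ln((1+r)/(1−r)) = ½·ln(1.7027) = 0.2661.
n = ((z_{α/2} + z_β)/C)² + 3.
(2.326 + 0.842) / 0.2661 = 3.168 / 0.2661 = 11.905.
n = 11.905² + 3 = 141.74 + 3 = 144.7.
Round up.

n = 145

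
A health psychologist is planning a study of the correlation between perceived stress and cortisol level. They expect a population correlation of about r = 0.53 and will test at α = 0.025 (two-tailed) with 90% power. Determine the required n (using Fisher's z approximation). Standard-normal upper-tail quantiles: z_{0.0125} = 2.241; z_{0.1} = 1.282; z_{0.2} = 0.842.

Fisher's z: C = ½·ln((1+r)/(1−r)) = ½·ln(3.2553) = 0.5901.
n = ((z_{α/2} + z_β)/C)² + 3.
(2.241 + 1.282) / 0.5901 = 3.523 / 0.5901 = 5.970.
n = 5.970² + 3 = 35.64 + 3 = 38.6.
Round up.

n = 39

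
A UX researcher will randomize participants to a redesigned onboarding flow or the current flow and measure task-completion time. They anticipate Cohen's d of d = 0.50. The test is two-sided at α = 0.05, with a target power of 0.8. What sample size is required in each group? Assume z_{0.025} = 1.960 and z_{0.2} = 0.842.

n = 63 per group

For two independent groups with equal n: n = 2·((z_{α/2} + z_β) / d)².
z_{α/2} + z_β = 1.960 + 0.842 = 2.802.
n = 2 × (2.802 / 0.50)² = 2 × 5.604² = 2 × 31.40 = 62.8.
Round up to the next whole participant.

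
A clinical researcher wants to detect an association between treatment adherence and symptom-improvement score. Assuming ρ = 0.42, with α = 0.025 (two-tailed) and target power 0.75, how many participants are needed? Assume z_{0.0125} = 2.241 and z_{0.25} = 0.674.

n = 46

Fisher's z: C = ½·ln((1+r)/(1−r)) = ½·ln(2.4483) = 0.4477.
n = ((z_{α/2} + z_β)/C)² + 3.
(2.241 + 0.674) / 0.4477 = 2.915 / 0.4477 = 6.511.
n = 6.511² + 3 = 42.39 + 3 = 45.4.
Round up.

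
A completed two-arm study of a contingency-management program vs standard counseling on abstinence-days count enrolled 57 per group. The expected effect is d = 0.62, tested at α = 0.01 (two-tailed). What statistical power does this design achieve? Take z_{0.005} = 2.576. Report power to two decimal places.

For two equal groups, power = Φ(d·√(n/2) − z_{α/2}).
d·√(n/2) = 0.62 × √(57/2) = 0.62 × 5.339 = 3.310.
z_β = 3.310 − 2.576 = 0.734.
Power = Φ(0.734) = 0.768.

power ≈ 0.77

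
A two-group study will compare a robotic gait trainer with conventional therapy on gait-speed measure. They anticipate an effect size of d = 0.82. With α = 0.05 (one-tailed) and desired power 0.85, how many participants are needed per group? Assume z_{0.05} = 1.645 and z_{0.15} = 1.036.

For two independent groups with equal n: n = 2·((z_{α} + z_β) / d)².
z_{α} + z_β = 1.645 + 1.036 = 2.681.
n = 2 × (2.681 / 0.82)² = 2 × 3.270² = 2 × 10.69 = 21.4.
Round up to the next whole participant.

n = 22 per group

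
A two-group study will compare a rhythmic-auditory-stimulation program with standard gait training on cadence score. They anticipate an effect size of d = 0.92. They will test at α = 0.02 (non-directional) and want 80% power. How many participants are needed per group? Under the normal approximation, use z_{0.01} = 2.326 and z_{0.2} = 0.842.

For two independent groups with equal n: n = 2·((z_{α/2} + z_β) / d)².
z_{α/2} + z_β = 2.326 + 0.842 = 3.168.
n = 2 × (3.168 / 0.92)² = 2 × 3.443² = 2 × 11.86 = 23.7.
Round up to the next whole participant.

n = 24 per group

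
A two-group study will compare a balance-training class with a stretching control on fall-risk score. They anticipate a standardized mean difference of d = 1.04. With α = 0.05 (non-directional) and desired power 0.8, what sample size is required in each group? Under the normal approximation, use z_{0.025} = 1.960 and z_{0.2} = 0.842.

For two independent groups with equal n: n = 2·((z_{α/2} + z_β) / d)².
z_{α/2} + z_β = 1.960 + 0.842 = 2.802.
n = 2 × (2.802 / 1.04)² = 2 × 2.694² = 2 × 7.26 = 14.5.
Round up to the next whole participant.

n = 15 per group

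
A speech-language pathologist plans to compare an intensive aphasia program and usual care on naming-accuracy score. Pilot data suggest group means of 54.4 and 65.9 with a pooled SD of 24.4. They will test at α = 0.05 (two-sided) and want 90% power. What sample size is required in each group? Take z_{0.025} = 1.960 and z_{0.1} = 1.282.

n = 95 per group

Cohen's d = |M₁ − M₂| / SD_pooled = |54.4 − 65.9| / 24.4 = 11.5 / 24.4 = 0.471.
For two independent groups with equal n: n = 2·((z_{α/2} + z_β) / d)².
z_{α/2} + z_β = 1.960 + 1.282 = 3.242.
n = 2 × (3.242 / 0.471)² = 2 × 6.883² = 2 × 47.38 = 94.8.
Round up to the next whole participant.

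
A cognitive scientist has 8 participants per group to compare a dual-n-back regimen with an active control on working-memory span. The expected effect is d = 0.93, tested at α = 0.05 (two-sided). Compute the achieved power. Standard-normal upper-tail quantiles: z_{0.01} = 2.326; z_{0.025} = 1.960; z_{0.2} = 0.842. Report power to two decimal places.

For two equal groups, power = Φ(d·√(n/2) − z_{α/2}).
d·√(n/2) = 0.93 × √(8/2) = 0.93 × 2.000 = 1.860.
z_β = 1.860 − 1.960 = -0.100.
Power = Φ(-0.100) = 0.460.

power ≈ 0.46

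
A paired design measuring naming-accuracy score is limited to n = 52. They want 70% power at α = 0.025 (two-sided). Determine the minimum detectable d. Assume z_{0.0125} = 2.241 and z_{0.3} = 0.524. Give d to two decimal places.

d_min ≈ 0.38

For a single sample (or paired design) of n = 52: d_min = (z_{α/2} + z_β)/√n.
z-sum = 2.241 + 0.524 = 2.765.
d_min = 2.765 / √52 = 2.765 / 7.211 = 0.383.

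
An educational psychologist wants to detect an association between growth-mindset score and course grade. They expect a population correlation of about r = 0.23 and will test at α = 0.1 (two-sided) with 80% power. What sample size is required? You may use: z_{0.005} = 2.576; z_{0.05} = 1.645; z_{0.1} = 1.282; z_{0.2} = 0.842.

n = 116

Fisher's z: C = ½·ln((1+r)/(1−r)) = ½·ln(1.5974) = 0.2342.
n = ((z_{α/2} + z_β)/C)² + 3.
(1.645 + 0.842) / 0.2342 = 2.487 / 0.2342 = 10.619.
n = 10.619² + 3 = 112.77 + 3 = 115.8.
Round up.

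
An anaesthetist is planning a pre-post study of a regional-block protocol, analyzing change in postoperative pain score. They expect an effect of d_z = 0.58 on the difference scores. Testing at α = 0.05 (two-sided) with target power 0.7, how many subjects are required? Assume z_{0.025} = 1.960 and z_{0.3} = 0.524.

n = 19 pairs

For a paired (one-sample on differences) test: n = ((z_{α/2} + z_β) / d)².
z_{α/2} + z_β = 1.960 + 0.524 = 2.484.
n = (2.484 / 0.58)² = 4.283² = 18.34.
Round up.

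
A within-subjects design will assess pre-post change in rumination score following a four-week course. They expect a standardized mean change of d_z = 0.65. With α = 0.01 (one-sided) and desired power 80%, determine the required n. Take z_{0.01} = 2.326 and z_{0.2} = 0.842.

For a paired (one-sample on differences) test: n = ((z_{α} + z_β) / d)².
z_{α} + z_β = 2.326 + 0.842 = 3.168.
n = (3.168 / 0.65)² = 4.874² = 23.75.
Round up.

n = 24 pairs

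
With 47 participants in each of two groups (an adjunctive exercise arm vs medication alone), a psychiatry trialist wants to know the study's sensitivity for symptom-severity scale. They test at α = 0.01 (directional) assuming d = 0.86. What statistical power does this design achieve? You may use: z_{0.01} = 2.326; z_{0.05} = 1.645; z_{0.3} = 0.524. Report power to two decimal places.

For two equal groups, power = Φ(d·√(n/2) − z_{α}).
d·√(n/2) = 0.86 × √(47/2) = 0.86 × 4.848 = 4.169.
z_β = 4.169 − 2.326 = 1.843.
Power = Φ(1.843) = 0.967.

power ≈ 0.97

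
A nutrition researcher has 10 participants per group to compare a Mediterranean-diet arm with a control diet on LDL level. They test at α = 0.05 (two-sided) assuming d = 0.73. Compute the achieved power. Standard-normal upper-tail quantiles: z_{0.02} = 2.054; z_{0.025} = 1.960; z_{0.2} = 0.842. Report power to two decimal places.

power ≈ 0.37

For two equal groups, power = Φ(d·√(n/2) − z_{α/2}).
d·√(n/2) = 0.73 × √(10/2) = 0.73 × 2.236 = 1.632.
z_β = 1.632 − 1.960 = -0.328.
Power = Φ(-0.328) = 0.372.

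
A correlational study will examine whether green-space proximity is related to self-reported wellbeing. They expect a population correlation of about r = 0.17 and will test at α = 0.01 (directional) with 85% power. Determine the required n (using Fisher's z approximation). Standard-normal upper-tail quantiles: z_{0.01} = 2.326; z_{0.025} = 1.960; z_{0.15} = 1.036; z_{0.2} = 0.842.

Fisher's z: C = ½·ln((1+r)/(1−r)) = ½·ln(1.4096) = 0.1717.
n = ((z_{α} + z_β)/C)² + 3.
(2.326 + 1.036) / 0.1717 = 3.362 / 0.1717 = 19.581.
n = 19.581² + 3 = 383.40 + 3 = 386.4.
Round up.

n = 387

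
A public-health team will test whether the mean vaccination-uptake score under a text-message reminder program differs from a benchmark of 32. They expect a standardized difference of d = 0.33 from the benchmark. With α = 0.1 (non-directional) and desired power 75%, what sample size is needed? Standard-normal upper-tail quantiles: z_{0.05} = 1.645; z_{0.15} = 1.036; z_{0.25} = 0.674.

For a one-sample test: n = ((z_{α/2} + z_β) / d)².
z_{α/2} + z_β = 1.645 + 0.674 = 2.319.
n = (2.319 / 0.33)² = 7.027² = 49.38.
Round up.

n = 50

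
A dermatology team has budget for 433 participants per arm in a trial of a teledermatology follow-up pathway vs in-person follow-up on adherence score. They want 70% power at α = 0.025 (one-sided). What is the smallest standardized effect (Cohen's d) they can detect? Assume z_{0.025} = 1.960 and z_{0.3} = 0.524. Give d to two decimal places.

d_min ≈ 0.17

For two independent groups of n = 433 each: d_min = (z_{α} + z_β)·√(2/n).
z-sum = 1.960 + 0.524 = 2.484.
d_min = 2.484 × √(2/433) = 2.484 × 0.0680 = 0.169.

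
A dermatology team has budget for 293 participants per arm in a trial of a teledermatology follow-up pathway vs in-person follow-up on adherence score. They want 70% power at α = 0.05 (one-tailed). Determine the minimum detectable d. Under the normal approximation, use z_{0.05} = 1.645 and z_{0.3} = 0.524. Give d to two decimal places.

d_min ≈ 0.18

For two independent groups of n = 293 each: d_min = (z_{α} + z_β)·√(2/n).
z-sum = 1.645 + 0.524 = 2.169.
d_min = 2.169 × √(2/293) = 2.169 × 0.0826 = 0.179.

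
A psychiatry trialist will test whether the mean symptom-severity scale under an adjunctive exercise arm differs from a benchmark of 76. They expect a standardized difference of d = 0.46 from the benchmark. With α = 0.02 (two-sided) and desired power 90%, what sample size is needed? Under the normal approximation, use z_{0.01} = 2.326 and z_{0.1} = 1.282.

n = 62

For a one-sample test: n = ((z_{α/2} + z_β) / d)².
z_{α/2} + z_β = 2.326 + 1.282 = 3.608.
n = (3.608 / 0.46)² = 7.843² = 61.52.
Round up.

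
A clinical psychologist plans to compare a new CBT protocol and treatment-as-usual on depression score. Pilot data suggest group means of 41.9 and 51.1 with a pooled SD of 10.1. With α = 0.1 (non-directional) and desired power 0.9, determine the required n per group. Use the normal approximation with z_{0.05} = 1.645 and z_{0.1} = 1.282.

Cohen's d = |M₁ − M₂| / SD_pooled = |41.9 − 51.1| / 10.1 = 9.2 / 10.1 = 0.911.
For two independent groups with equal n: n = 2·((z_{α/2} + z_β) / d)².
z_{α/2} + z_β = 1.645 + 1.282 = 2.927.
n = 2 × (2.927 / 0.911)² = 2 × 3.213² = 2 × 10.32 = 20.6.
Round up to the next whole participant.

n = 21 per group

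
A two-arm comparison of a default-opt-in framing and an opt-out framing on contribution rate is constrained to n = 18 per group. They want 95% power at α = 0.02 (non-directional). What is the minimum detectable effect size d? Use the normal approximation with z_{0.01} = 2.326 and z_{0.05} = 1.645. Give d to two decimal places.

d_min ≈ 1.32

For two independent groups of n = 18 each: d_min = (z_{α/2} + z_β)·√(2/n).
z-sum = 2.326 + 1.645 = 3.971.
d_min = 3.971 × √(2/18) = 3.971 × 0.3333 = 1.324.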